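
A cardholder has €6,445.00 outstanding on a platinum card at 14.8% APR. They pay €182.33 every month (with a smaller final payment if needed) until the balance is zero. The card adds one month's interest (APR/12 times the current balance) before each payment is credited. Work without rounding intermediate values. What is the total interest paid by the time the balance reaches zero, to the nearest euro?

€2,073

Monthly rate r = 14.8%/12 = 1.23333% = 0.0123333.
Payoff takes n = ⌈−ln(1 − rB₀/P)/ln(1+r)⌉ = ⌈46.715⌉ = 47 payments; the last is €130.59.
Total paid = 46·€182.33 + €130.59 = €8,517.77.
Total interest = total paid − principal = €8,517.77 − €6,445.00 = €2,072.77.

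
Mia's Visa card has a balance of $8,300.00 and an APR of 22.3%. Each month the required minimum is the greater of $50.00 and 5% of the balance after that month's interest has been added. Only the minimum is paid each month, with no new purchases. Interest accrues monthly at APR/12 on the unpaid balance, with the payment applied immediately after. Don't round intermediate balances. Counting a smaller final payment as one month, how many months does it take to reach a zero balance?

Monthly rate r = 22.3%/12 = 1.85833% = 0.0185833.
While 5% of the post-interest balance exceeds $50.00, each month B ← (B·(1+r))·(1 − 0.05), i.e. B shrinks by the factor (1+r)·0.95 = 0.96765.
This holds for months 1–65. Entering month 66 the balance is $979.24; 5% of the post-interest balance is now below $50.00, so the flat $50.00 minimum applies from here.
From month 66 a fixed $50.00 at rate r clears $979.24 in 25 more payments. Total: 65 + 25 = 90 months.

90 months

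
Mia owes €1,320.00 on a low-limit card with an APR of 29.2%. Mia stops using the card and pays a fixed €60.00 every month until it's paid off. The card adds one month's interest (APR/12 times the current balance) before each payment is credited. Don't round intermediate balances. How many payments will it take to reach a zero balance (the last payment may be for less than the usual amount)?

32 months

Monthly rate r = 29.2%/12 = 2.43333% = 0.0243333.
Recurrence: B ← B·(1+r) − €60.00.
Month 1: interest €32.12; balance after payment €1,292.12.
Month 2: interest €31.44; balance after payment €1,263.56.
Closed form: n = −ln(1 − rB₀/P)/ln(1+r) = −ln(0.46467)/ln(1.02433) ≈ 31.879, so the balance reaches zero during payment 32.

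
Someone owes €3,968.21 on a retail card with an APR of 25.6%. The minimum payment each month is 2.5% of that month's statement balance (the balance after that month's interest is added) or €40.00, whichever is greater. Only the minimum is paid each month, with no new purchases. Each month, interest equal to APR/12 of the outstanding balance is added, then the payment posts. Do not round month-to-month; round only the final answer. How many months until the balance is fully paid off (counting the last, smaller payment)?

Monthly rate r = 25.6%/12 = 2.13333% = 0.0213333.
While 2.5% of the post-interest balance exceeds €40.00, each month B ← (B·(1+r))·(1 − 0.025), i.e. B shrinks by the factor (1+r)·0.975 = 0.9958.
This holds for months 1–221. Entering month 222 the balance is €1,565.43; 2.5% of the post-interest balance is now below €40.00, so the flat €40.00 minimum applies from here.
From month 222 a fixed €40.00 at rate r clears €1,565.43 in 86 more payments. Total: 221 + 86 = 307 months.

307 months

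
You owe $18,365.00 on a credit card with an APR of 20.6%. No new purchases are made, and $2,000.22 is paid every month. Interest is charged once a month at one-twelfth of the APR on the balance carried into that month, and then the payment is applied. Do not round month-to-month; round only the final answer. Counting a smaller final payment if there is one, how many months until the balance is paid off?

Monthly rate r = 20.6%/12 = 1.71667% = 0.0171667.
Recurrence: B ← B·(1+r) − $2,000.22.
Month 1: interest $315.27; balance after payment $16,680.05.
Month 2: interest $286.34; balance after payment $14,966.17.
Closed form: n = −ln(1 − rB₀/P)/ln(1+r) = −ln(0.84238)/ln(1.01717) ≈ 10.077, so the balance reaches zero during payment 11.

11 payments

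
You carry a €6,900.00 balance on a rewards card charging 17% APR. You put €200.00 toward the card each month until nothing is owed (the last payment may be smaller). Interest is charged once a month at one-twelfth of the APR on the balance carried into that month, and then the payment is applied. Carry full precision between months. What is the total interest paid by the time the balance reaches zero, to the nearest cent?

Monthly rate r = 17%/12 = 1.41667% = 0.0141667.
Payoff takes n = ⌈−ln(1 − rB₀/P)/ln(1+r)⌉ = ⌈47.692⌉ = 48 payments; the last is €138.71.
Total paid = 47·€200.00 + €138.71 = €9,538.71.
Total interest = total paid − principal = €9,538.71 − €6,900.00 = €2,638.71.

€2,638.71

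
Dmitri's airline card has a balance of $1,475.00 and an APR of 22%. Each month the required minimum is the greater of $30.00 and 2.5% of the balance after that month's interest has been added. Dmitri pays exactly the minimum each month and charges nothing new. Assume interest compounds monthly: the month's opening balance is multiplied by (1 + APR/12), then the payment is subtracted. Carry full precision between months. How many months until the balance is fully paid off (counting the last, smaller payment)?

102 months

Monthly rate r = 22%/12 = 1.83333% = 0.0183333.
While 2.5% of the post-interest balance exceeds $30.00, each month B ← (B·(1+r))·(1 − 0.025), i.e. B shrinks by the factor (1+r)·0.975 = 0.99287.
This holds for months 1–32. Entering month 33 the balance is $1,173.33; 2.5% of the post-interest balance is now below $30.00, so the flat $30.00 minimum applies from here.
From month 33 a fixed $30.00 at rate r clears $1,173.33 in 70 more payments. Total: 32 + 70 = 102 months.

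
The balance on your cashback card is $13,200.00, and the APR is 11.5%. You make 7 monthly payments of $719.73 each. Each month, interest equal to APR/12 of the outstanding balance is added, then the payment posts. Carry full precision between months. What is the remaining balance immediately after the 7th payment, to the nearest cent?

$8,926.08

Monthly rate r = 11.5%/12 = 0.958333% = 0.00958333.
Each month: B ← B·(1+r) − $719.73.
Month 1: interest $126.50; balance after payment $12,606.77.
Month 2: interest $120.81; balance after payment $12,007.85.
Month 3: interest $115.08; balance after payment $11,403.20.
Month 4: interest $109.28; balance after payment $10,792.75.
Month 5: interest $103.43; balance after payment $10,176.45.
Month 6: interest $97.52; balance after payment $9,554.25.
Month 7: interest $91.56; balance after payment $8,926.08.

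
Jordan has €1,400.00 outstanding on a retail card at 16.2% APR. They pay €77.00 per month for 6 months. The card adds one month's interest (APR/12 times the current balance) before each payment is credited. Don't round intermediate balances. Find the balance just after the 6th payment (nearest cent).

€1,039.42

Monthly rate r = 16.2%/12 = 1.35% = 0.0135.
Each month: B ← B·(1+r) − €77.00.
Month 1: interest €18.90; balance after payment €1,341.90.
Month 2: interest €18.12; balance after payment €1,283.02.
Month 3: interest €17.32; balance after payment €1,223.34.
Month 4: interest €16.52; balance after payment €1,162.85.
Month 5: interest €15.70; balance after payment €1,101.55.
Month 6: interest €14.87; balance after payment €1,039.42.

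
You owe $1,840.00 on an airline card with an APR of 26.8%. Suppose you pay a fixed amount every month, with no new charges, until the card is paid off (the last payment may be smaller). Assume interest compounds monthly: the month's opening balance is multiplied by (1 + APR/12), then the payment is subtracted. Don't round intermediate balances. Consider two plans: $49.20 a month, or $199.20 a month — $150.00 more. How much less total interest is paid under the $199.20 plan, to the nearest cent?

$1,932.55

Monthly rate r = 26.8%/12 = 2.23333% = 0.0223333.
At $49.20/mo: n = ⌈−ln(1 − rB₀/P)/ln(1+r)⌉ = 82 payments (last $31.56); total interest = total paid − $1,840.00 = $2,176.76.
At $199.20/mo: 11 payments (last $92.21); total interest $244.21.
Interest saved = $2,176.76 − $244.21 = $1,932.55.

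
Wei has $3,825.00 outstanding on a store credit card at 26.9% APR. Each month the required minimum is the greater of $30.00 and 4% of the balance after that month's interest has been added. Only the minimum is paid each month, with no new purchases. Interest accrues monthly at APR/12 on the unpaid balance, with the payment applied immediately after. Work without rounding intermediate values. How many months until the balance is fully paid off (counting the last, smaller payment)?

Monthly rate r = 26.9%/12 = 2.24167% = 0.0224167.
While 4% of the post-interest balance exceeds $30.00, each month B ← (B·(1+r))·(1 − 0.04), i.e. B shrinks by the factor (1+r)·0.96 = 0.98152.
This holds for months 1–89. Entering month 90 the balance is $727.20; 4% of the post-interest balance is now below $30.00, so the flat $30.00 minimum applies from here.
From month 90 a fixed $30.00 at rate r clears $727.20 in 36 more payments. Total: 89 + 36 = 125 months.

125 months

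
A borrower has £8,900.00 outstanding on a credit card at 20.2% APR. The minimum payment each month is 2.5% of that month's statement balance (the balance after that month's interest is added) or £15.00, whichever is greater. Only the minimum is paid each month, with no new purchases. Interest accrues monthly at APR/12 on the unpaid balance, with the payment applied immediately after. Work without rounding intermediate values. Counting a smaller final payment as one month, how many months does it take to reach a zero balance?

380 months

Monthly rate r = 20.2%/12 = 1.68333% = 0.0168333.
While 2.5% of the post-interest balance exceeds £15.00, each month B ← (B·(1+r))·(1 − 0.025), i.e. B shrinks by the factor (1+r)·0.975 = 0.99141.
This holds for months 1–315. Entering month 316 the balance is £588.20; 2.5% of the post-interest balance is now below £15.00, so the flat £15.00 minimum applies from here.
From month 316 a fixed £15.00 at rate r clears £588.20 in 65 more payments. Total: 315 + 65 = 380 months.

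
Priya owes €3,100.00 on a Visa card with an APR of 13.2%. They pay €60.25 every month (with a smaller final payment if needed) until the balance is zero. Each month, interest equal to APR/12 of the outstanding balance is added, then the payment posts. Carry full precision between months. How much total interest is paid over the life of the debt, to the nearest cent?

Monthly rate r = 13.2%/12 = 1.1% = 0.011.
Payoff takes n = ⌈−ln(1 − rB₀/P)/ln(1+r)⌉ = ⌈76.294⌉ = 77 payments; the last is €17.79.
Total paid = 76·€60.25 + €17.79 = €4,596.79.
Total interest = total paid − principal = €4,596.79 − €3,100.00 = €1,496.79.

€1,496.79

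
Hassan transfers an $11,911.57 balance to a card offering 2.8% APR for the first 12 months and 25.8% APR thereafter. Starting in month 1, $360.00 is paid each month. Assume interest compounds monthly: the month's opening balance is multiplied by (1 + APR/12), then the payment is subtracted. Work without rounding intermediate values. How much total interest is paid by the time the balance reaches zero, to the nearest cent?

Promo months 1–12 at r₀ = 2.8%/12 = 0.00233333; months 13+ at r₁ = 25.8%/12 = 0.0215.
After month 12: iterate B ← B·(1+r₀) − $360.00 for 12 months → $7,873.53.
Then at r₁ with $360.00/mo: n₂ = −ln(1 − r₁·B/P)/ln(1+r₁) ≈ 29.87 → 30 more payments.
Total paid = 41·$360.00 + $312.02 = $15,072.02; interest = $15,072.02 − $11,911.57 = $3,160.45.

$3,160.45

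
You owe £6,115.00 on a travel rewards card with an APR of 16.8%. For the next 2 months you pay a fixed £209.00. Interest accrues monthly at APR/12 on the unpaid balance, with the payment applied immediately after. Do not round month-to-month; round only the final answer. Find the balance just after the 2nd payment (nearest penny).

Monthly rate r = 16.8%/12 = 1.4% = 0.014.
Each month: B ← B·(1+r) − £209.00.
Month 1: interest £85.61; balance after payment £5,991.61.
Month 2: interest £83.88; balance after payment £5,866.49.

£5,866.49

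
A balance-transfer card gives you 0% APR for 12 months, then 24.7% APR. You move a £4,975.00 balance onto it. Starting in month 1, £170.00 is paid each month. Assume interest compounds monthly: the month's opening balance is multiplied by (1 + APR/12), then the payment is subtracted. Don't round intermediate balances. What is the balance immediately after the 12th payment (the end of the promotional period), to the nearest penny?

£2,935.00

Promo months 1–12 at r₀ = 0%/12 = 0; months 13+ at r₁ = 24.7%/12 = 0.0205833.
After month 12 (no interest yet): B = £4,975.00 − 12·£170.00 = £2,935.00.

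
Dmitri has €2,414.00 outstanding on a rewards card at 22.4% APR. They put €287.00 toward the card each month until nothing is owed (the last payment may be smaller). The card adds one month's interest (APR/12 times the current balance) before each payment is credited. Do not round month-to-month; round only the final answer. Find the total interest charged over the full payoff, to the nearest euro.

Monthly rate r = 22.4%/12 = 1.86667% = 0.0186667.
Payoff takes n = ⌈−ln(1 − rB₀/P)/ln(1+r)⌉ = ⌈9.235⌉ = 10 payments; the last is €67.93.
Total paid = 9·€287.00 + €67.93 = €2,650.93.
Total interest = total paid − principal = €2,650.93 − €2,414.00 = €236.93.

€237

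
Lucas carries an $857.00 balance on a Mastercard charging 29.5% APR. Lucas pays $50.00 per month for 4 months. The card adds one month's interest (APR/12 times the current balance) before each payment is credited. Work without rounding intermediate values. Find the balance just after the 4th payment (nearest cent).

$736.93

Monthly rate r = 29.5%/12 = 2.45833% = 0.0245833.
Each month: B ← B·(1+r) − $50.00.
Month 1: interest $21.07; balance after payment $828.07.
Month 2: interest $20.36; balance after payment $798.42.
Month 3: interest $19.63; balance after payment $768.05.
Month 4: interest $18.88; balance after payment $736.93.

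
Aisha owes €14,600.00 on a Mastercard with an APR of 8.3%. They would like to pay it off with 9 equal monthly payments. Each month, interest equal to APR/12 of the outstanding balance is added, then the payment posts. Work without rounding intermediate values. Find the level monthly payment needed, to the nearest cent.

Monthly rate r = 8.3%/12 = 0.691667% = 0.00691667.
Level-payment amortization: P = B₀·r / (1 − (1+r)^(−n)) = 14600.00·0.00691667 / (1 − 1.00692^(−9)).
Denominator 1 − (1+r)^(−9) = 0.0601506724.
P = 100.983 / 0.0601506724 ≈ 1678.84.

€1,678.84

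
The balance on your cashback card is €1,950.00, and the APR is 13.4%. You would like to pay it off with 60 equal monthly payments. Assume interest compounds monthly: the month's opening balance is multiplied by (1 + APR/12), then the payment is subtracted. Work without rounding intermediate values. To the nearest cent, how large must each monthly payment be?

Monthly rate r = 13.4%/12 = 1.11667% = 0.0111667.
Level-payment amortization: P = B₀·r / (1 − (1+r)^(−n)) = 1950.00·0.0111667 / (1 − 1.01117^(−60)).
Denominator 1 − (1+r)^(−60) = 0.486387806.
P = 21.775 / 0.486387806 ≈ 44.77.

€44.77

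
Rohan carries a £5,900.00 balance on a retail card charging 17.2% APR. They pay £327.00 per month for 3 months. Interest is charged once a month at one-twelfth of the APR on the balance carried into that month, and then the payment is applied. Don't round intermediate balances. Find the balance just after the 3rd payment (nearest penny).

Monthly rate r = 17.2%/12 = 1.43333% = 0.0143333.
Each month: B ← B·(1+r) − £327.00.
Month 1: interest £84.57; balance after payment £5,657.57.
Month 2: interest £81.09; balance after payment £5,411.66.
Month 3: interest £77.57; balance after payment £5,162.23.

£5,162.23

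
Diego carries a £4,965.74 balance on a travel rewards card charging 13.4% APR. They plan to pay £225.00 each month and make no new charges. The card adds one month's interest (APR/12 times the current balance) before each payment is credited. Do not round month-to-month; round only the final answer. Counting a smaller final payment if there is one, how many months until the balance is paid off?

Monthly rate r = 13.4%/12 = 1.11667% = 0.0111667.
Recurrence: B ← B·(1+r) − £225.00.
Month 1: interest £55.45; balance after payment £4,796.19.
Month 2: interest £53.56; balance after payment £4,624.75.
Closed form: n = −ln(1 − rB₀/P)/ln(1+r) = −ln(0.75355)/ln(1.01117) ≈ 25.481, so the balance reaches zero during payment 26.

26 months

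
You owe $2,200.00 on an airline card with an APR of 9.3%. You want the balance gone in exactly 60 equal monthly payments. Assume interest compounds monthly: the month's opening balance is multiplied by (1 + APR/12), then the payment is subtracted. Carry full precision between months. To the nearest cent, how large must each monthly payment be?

$45.99

Monthly rate r = 9.3%/12 = 0.775% = 0.00775.
Level-payment amortization: P = B₀·r / (1 − (1+r)^(−n)) = 2200.00·0.00775 / (1 − 1.00775^(−60)).
Denominator 1 − (1+r)^(−60) = 0.370737878.
P = 17.05 / 0.370737878 ≈ 45.99.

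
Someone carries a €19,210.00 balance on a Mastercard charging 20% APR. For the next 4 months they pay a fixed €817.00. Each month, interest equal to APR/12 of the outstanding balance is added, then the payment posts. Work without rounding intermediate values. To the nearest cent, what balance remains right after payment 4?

€17,172.43

Monthly rate r = 20%/12 = 1.66667% = 0.0166667.
Each month: B ← B·(1+r) − €817.00.
Month 1: interest €320.17; balance after payment €18,713.17.
Month 2: interest €311.89; balance after payment €18,208.05.
Month 3: interest €303.47; balance after payment €17,694.52.
Month 4: interest €294.91; balance after payment €17,172.43.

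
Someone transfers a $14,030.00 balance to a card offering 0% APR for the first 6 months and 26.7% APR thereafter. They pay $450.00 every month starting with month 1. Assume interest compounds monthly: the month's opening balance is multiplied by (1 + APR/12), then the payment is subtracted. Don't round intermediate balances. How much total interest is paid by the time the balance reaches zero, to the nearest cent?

Promo months 1–6 at r₀ = 0%/12 = 0; months 7+ at r₁ = 26.7%/12 = 0.02225.
After month 6 (no interest yet): B = $14,030.00 − 6·$450.00 = $11,330.00.
Then at r₁ with $450.00/mo: n₂ = −ln(1 − r₁·B/P)/ln(1+r₁) ≈ 37.33 → 38 more payments.
Total paid = 43·$450.00 + $148.79 = $19,498.79; interest = $19,498.79 − $14,030.00 = $5,468.79.

$5,468.79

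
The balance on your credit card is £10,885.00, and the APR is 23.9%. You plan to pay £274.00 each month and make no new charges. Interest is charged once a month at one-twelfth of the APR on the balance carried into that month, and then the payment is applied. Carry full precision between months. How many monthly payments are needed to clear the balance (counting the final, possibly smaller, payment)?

Monthly rate r = 23.9%/12 = 1.99167% = 0.0199167.
Recurrence: B ← B·(1+r) − £274.00.
Month 1: interest £216.79; balance after payment £10,827.79.
Month 2: interest £215.65; balance after payment £10,769.45.
Closed form: n = −ln(1 − rB₀/P)/ln(1+r) = −ln(0.20878)/ln(1.01992) ≈ 79.431, so the balance reaches zero during payment 80.

80 payments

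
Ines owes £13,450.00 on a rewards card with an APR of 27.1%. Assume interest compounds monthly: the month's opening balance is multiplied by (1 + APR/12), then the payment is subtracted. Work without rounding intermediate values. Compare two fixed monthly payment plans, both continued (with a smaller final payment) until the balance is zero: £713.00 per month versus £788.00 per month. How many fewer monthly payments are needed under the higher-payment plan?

Monthly rate r = 27.1%/12 = 2.25833% = 0.0225833.
At £713.00/mo: n = ⌈−ln(1 − rB₀/P)/ln(1+r)⌉ = 25 payments (last £613.15); total interest = total paid − £13,450.00 = £4,275.15.
At £788.00/mo: 22 payments (last £633.50); total interest £3,731.50.
Payments saved = 25 − 22 = 3.

3 fewer payments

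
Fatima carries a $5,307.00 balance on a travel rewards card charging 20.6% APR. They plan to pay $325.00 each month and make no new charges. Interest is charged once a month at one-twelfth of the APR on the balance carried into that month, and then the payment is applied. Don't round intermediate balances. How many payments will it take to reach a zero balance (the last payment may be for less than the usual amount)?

Monthly rate r = 20.6%/12 = 1.71667% = 0.0171667.
Recurrence: B ← B·(1+r) − $325.00.
Month 1: interest $91.10; balance after payment $5,073.10.
Month 2: interest $87.09; balance after payment $4,835.19.
Closed form: n = −ln(1 − rB₀/P)/ln(1+r) = −ln(0.71968)/ln(1.01717) ≈ 19.326, so the balance reaches zero during payment 20.

20 months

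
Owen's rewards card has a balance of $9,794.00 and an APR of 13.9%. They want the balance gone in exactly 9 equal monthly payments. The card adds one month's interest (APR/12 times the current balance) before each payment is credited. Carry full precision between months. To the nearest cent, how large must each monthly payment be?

$1,152.22

Monthly rate r = 13.9%/12 = 1.15833% = 0.0115833.
Level-payment amortization: P = B₀·r / (1 − (1+r)^(−n)) = 9794.00·0.0115833 / (1 − 1.01158^(−9)).
Denominator 1 − (1+r)^(−9) = 0.0984599768.
P = 113.447 / 0.0984599768 ≈ 1152.22.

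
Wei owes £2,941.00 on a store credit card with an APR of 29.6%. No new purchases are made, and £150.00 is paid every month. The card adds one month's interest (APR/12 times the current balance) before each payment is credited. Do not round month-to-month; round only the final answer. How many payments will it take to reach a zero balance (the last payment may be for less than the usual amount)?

28 months

Monthly rate r = 29.6%/12 = 2.46667% = 0.0246667.
Recurrence: B ← B·(1+r) − £150.00.
Month 1: interest £72.54; balance after payment £2,863.54.
Month 2: interest £70.63; balance after payment £2,784.18.
Closed form: n = −ln(1 − rB₀/P)/ln(1+r) = −ln(0.51637)/ln(1.02467) ≈ 27.124, so the balance reaches zero during payment 28.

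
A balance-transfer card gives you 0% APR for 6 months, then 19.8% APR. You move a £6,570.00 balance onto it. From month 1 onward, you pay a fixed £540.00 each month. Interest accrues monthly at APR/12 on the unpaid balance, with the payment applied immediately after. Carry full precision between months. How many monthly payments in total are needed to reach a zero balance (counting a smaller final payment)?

13 months

Promo months 1–6 at r₀ = 0%/12 = 0; months 7+ at r₁ = 19.8%/12 = 0.0165.
After month 6 (no interest yet): B = £6,570.00 − 6·£540.00 = £3,330.00.
Then at r₁ with £540.00/mo: n₂ = −ln(1 − r₁·B/P)/ln(1+r₁) ≈ 6.56 → 7 more payments.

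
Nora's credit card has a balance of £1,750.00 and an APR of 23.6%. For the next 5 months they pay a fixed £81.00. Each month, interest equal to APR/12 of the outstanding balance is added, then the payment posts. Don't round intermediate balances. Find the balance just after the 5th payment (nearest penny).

Monthly rate r = 23.6%/12 = 1.96667% = 0.0196667.
Each month: B ← B·(1+r) − £81.00.
Month 1: interest £34.42; balance after payment £1,703.42.
Month 2: interest £33.50; balance after payment £1,655.92.
Month 3: interest £32.57; balance after payment £1,607.48.
Month 4: interest £31.61; balance after payment £1,558.10.
Month 5: interest £30.64; balance after payment £1,507.74.

£1,507.74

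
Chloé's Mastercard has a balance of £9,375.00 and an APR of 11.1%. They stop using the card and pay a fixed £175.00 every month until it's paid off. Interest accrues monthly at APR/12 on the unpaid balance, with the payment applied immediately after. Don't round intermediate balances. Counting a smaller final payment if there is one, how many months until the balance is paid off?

75 payments

Monthly rate r = 11.1%/12 = 0.925% = 0.00925.
Recurrence: B ← B·(1+r) − £175.00.
Month 1: interest £86.72; balance after payment £9,286.72.
Month 2: interest £85.90; balance after payment £9,197.62.
Closed form: n = −ln(1 − rB₀/P)/ln(1+r) = −ln(0.50446)/ln(1.00925) ≈ 74.315, so the balance reaches zero during payment 75.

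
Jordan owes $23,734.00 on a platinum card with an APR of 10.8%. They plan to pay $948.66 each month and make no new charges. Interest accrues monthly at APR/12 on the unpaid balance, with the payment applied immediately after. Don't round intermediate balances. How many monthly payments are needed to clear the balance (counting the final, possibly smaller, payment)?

Monthly rate r = 10.8%/12 = 0.9% = 0.009.
Recurrence: B ← B·(1+r) − $948.66.
Month 1: interest $213.61; balance after payment $22,998.95.
Month 2: interest $206.99; balance after payment $22,257.28.
Closed form: n = −ln(1 − rB₀/P)/ln(1+r) = −ln(0.77483)/ln(1.009) ≈ 28.473, so the balance reaches zero during payment 29.

29 payments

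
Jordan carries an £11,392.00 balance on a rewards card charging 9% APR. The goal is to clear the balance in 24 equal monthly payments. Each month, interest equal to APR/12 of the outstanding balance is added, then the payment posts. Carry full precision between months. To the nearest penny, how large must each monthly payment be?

£520.44

Monthly rate r = 9%/12 = 0.75% = 0.0075.
Level-payment amortization: P = B₀·r / (1 − (1+r)^(−n)) = 11392.00·0.0075 / (1 − 1.0075^(−24)).
Denominator 1 − (1+r)^(−24) = 0.164168596.
P = 85.44 / 0.164168596 ≈ 520.44.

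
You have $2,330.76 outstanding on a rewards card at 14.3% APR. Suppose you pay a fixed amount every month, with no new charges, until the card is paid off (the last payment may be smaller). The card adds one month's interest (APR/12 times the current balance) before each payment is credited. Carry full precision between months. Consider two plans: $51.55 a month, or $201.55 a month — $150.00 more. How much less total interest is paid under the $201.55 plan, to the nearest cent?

Monthly rate r = 14.3%/12 = 1.19167% = 0.0119167.
At $51.55/mo: n = ⌈−ln(1 − rB₀/P)/ln(1+r)⌉ = 66 payments (last $17.08); total interest = total paid − $2,330.76 = $1,037.07.
At $201.55/mo: 13 payments (last $104.44); total interest $192.28.
Interest saved = $1,037.07 − $192.28 = $844.79.

$844.79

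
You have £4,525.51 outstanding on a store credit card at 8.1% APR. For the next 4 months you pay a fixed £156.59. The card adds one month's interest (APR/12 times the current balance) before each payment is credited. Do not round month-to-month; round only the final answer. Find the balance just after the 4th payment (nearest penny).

Monthly rate r = 8.1%/12 = 0.675% = 0.00675.
Each month: B ← B·(1+r) − £156.59.
Month 1: interest £30.55; balance after payment £4,399.47.
Month 2: interest £29.70; balance after payment £4,272.57.
Month 3: interest £28.84; balance after payment £4,144.82.
Month 4: interest £27.98; balance after payment £4,016.21.

£4,016.21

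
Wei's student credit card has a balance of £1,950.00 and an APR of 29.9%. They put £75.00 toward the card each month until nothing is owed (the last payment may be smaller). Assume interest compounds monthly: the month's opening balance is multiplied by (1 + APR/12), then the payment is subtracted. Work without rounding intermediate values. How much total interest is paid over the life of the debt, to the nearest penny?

£1,230.62

Monthly rate r = 29.9%/12 = 2.49167% = 0.0249167.
Payoff takes n = ⌈−ln(1 − rB₀/P)/ln(1+r)⌉ = ⌈42.405⌉ = 43 payments; the last is £30.62.
Total paid = 42·£75.00 + £30.62 = £3,180.62.
Total interest = total paid − principal = £3,180.62 − £1,950.00 = £1,230.62.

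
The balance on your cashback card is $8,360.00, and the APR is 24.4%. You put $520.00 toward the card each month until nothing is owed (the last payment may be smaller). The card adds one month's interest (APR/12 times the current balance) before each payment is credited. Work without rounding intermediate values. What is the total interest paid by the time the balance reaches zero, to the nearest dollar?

Monthly rate r = 24.4%/12 = 2.03333% = 0.0203333.
Payoff takes n = ⌈−ln(1 − rB₀/P)/ln(1+r)⌉ = ⌈19.666⌉ = 20 payments; the last is $347.31.
Total paid = 19·$520.00 + $347.31 = $10,227.31.
Total interest = total paid − principal = $10,227.31 − $8,360.00 = $1,867.31.

$1,867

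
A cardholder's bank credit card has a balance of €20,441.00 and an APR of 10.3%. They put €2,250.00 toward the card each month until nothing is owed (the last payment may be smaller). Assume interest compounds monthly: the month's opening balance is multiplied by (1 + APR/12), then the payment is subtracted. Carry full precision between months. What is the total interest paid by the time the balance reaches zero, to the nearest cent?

Monthly rate r = 10.3%/12 = 0.858333% = 0.00858333.
Payoff takes n = ⌈−ln(1 − rB₀/P)/ln(1+r)⌉ = ⌈9.499⌉ = 10 payments; the last is €1,125.61.
Total paid = 9·€2,250.00 + €1,125.61 = €21,375.61.
Total interest = total paid − principal = €21,375.61 − €20,441.00 = €934.61.

€934.61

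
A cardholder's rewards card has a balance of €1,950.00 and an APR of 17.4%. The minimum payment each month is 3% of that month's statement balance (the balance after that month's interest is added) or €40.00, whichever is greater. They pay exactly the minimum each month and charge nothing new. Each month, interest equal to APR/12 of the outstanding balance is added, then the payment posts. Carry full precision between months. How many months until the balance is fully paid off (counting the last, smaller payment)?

Monthly rate r = 17.4%/12 = 1.45% = 0.0145.
While 3% of the post-interest balance exceeds €40.00, each month B ← (B·(1+r))·(1 − 0.03), i.e. B shrinks by the factor (1+r)·0.97 = 0.98406.
This holds for months 1–25. Entering month 26 the balance is €1,305.06; 3% of the post-interest balance is now below €40.00, so the flat €40.00 minimum applies from here.
From month 26 a fixed €40.00 at rate r clears €1,305.06 in 45 more payments. Total: 25 + 45 = 70 months.

70 months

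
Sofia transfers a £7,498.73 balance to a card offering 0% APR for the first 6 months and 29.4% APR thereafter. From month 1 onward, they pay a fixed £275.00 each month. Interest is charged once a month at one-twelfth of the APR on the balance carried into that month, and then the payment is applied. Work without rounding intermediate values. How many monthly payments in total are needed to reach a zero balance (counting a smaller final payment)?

37 payments

Promo months 1–6 at r₀ = 0%/12 = 0; months 7+ at r₁ = 29.4%/12 = 0.0245.
After month 6 (no interest yet): B = £7,498.73 − 6·£275.00 = £5,848.73.
Then at r₁ with £275.00/mo: n₂ = −ln(1 − r₁·B/P)/ln(1+r₁) ≈ 30.42 → 31 more payments.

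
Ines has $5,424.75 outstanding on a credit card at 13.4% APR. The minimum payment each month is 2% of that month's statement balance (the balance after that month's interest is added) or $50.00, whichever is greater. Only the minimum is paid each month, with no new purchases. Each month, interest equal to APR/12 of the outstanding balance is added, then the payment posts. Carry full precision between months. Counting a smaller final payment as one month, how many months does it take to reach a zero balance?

159 months

Monthly rate r = 13.4%/12 = 1.11667% = 0.0111667.
While 2% of the post-interest balance exceeds $50.00, each month B ← (B·(1+r))·(1 − 0.02), i.e. B shrinks by the factor (1+r)·0.98 = 0.99094.
This holds for months 1–87. Entering month 88 the balance is $2,458.26; 2% of the post-interest balance is now below $50.00, so the flat $50.00 minimum applies from here.
From month 88 a fixed $50.00 at rate r clears $2,458.26 in 72 more payments. Total: 87 + 72 = 159 months.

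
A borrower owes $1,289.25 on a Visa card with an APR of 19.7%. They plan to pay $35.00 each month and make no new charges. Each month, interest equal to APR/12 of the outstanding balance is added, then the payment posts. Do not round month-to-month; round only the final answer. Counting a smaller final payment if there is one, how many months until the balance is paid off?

58 payments

Monthly rate r = 19.7%/12 = 1.64167% = 0.0164167.
Recurrence: B ← B·(1+r) − $35.00.
Month 1: interest $21.17; balance after payment $1,275.42.
Month 2: interest $20.94; balance after payment $1,261.35.
Closed form: n = −ln(1 − rB₀/P)/ln(1+r) = −ln(0.39528)/ln(1.01642) ≈ 57.000, so the balance reaches zero during payment 58.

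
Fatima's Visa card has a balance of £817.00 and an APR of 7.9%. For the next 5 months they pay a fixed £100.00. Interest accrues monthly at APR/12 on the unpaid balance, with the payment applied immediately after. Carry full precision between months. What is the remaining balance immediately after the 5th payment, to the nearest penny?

£337.62

Monthly rate r = 7.9%/12 = 0.658333% = 0.00658333.
Each month: B ← B·(1+r) − £100.00.
Month 1: interest £5.38; balance after payment £722.38.
Month 2: interest £4.76; balance after payment £627.13.
Month 3: interest £4.13; balance after payment £531.26.
Month 4: interest £3.50; balance after payment £434.76.
Month 5: interest £2.86; balance after payment £337.62.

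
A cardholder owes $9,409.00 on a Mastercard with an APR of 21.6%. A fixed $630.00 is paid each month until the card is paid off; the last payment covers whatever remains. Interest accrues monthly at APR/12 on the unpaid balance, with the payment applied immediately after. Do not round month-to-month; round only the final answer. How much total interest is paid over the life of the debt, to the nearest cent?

$1,649.48

Monthly rate r = 21.6%/12 = 1.8% = 0.018.
Payoff takes n = ⌈−ln(1 − rB₀/P)/ln(1+r)⌉ = ⌈17.551⌉ = 18 payments; the last is $348.48.
Total paid = 17·$630.00 + $348.48 = $11,058.48.
Total interest = total paid − principal = $11,058.48 − $9,409.00 = $1,649.48.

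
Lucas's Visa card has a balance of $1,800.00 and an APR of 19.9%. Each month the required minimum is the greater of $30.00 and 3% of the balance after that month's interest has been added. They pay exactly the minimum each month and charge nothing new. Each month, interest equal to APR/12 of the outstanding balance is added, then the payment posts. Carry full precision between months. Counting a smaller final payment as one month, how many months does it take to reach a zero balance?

Monthly rate r = 19.9%/12 = 1.65833% = 0.0165833.
While 3% of the post-interest balance exceeds $30.00, each month B ← (B·(1+r))·(1 − 0.03), i.e. B shrinks by the factor (1+r)·0.97 = 0.98609.
This holds for months 1–44. Entering month 45 the balance is $971.67; 3% of the post-interest balance is now below $30.00, so the flat $30.00 minimum applies from here.
From month 45 a fixed $30.00 at rate r clears $971.67 in 47 more payments. Total: 44 + 47 = 91 months.

91 months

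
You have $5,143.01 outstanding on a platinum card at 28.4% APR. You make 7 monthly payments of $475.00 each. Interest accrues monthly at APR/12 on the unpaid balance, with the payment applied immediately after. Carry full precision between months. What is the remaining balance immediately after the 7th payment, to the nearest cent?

$2,487.36

Monthly rate r = 28.4%/12 = 2.36667% = 0.0236667.
Each month: B ← B·(1+r) − $475.00.
Month 1: interest $121.72; balance after payment $4,789.73.
Month 2: interest $113.36; balance after payment $4,428.08.
Month 3: interest $104.80; balance after payment $4,057.88.
Month 4: interest $96.04; balance after payment $3,678.92.
Month 5: interest $87.07; balance after payment $3,290.99.
Month 6: interest $77.89; balance after payment $2,893.87.
Month 7: interest $68.49; balance after payment $2,487.36.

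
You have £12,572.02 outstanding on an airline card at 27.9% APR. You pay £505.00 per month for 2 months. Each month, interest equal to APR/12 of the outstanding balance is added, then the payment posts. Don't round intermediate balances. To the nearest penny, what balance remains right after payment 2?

£12,141.67

Monthly rate r = 27.9%/12 = 2.325% = 0.02325.
Each month: B ← B·(1+r) − £505.00.
Month 1: interest £292.30; balance after payment £12,359.32.
Month 2: interest £287.35; balance after payment £12,141.67.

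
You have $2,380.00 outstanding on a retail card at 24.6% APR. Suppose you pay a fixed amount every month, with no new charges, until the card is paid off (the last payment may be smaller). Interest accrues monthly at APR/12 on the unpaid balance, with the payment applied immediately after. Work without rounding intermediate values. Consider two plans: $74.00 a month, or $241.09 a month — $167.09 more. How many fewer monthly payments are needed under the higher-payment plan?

Monthly rate r = 24.6%/12 = 2.05% = 0.0205.
At $74.00/mo: n = ⌈−ln(1 − rB₀/P)/ln(1+r)⌉ = 54 payments (last $4.83); total interest = total paid − $2,380.00 = $1,546.83.
At $241.09/mo: 12 payments (last $34.68); total interest $306.67.
Payments saved = 54 − 12 = 42.

42 fewer payments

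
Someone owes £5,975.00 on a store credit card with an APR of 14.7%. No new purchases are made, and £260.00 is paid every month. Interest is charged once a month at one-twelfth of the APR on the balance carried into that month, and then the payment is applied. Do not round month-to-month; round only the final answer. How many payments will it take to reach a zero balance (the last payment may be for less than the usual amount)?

Monthly rate r = 14.7%/12 = 1.225% = 0.01225.
Recurrence: B ← B·(1+r) − £260.00.
Month 1: interest £73.19; balance after payment £5,788.19.
Month 2: interest £70.91; balance after payment £5,599.10.
Closed form: n = −ln(1 − rB₀/P)/ln(1+r) = −ln(0.71849)/ln(1.01225) ≈ 27.154, so the balance reaches zero during payment 28.

28 months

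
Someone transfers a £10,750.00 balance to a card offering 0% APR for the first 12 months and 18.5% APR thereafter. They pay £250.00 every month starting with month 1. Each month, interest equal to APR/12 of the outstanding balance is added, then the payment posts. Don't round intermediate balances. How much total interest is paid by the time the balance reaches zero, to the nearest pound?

Promo months 1–12 at r₀ = 0%/12 = 0; months 13+ at r₁ = 18.5%/12 = 0.0154167.
After month 12 (no interest yet): B = £10,750.00 − 12·£250.00 = £7,750.00.
Then at r₁ with £250.00/mo: n₂ = −ln(1 − r₁·B/P)/ln(1+r₁) ≈ 42.48 → 43 more payments.
Total paid = 54·£250.00 + £120.89 = £13,620.89; interest = £13,620.89 − £10,750.00 = £2,870.89.

£2,871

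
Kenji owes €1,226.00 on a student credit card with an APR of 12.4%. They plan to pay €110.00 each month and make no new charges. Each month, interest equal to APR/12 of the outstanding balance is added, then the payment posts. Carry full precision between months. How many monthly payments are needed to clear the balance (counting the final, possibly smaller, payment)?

Monthly rate r = 12.4%/12 = 1.03333% = 0.0103333.
Recurrence: B ← B·(1+r) − €110.00.
Month 1: interest €12.67; balance after payment €1,128.67.
Month 2: interest €11.66; balance after payment €1,030.33.
Closed form: n = −ln(1 − rB₀/P)/ln(1+r) = −ln(0.88483)/ln(1.01033) ≈ 11.902, so the balance reaches zero during payment 12.

12 months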